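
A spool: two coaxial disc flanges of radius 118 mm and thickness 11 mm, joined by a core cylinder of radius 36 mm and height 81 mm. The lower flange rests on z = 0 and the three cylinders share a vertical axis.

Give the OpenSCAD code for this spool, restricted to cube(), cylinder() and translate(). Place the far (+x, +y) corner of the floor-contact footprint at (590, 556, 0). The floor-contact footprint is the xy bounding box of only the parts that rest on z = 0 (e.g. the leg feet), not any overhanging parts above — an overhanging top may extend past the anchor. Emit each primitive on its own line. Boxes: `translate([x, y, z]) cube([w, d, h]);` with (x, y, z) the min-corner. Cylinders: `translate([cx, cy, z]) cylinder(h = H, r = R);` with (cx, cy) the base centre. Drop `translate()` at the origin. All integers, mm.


translate([472, 438, 0]) cylinder(h = 11, r = 118);
translate([472, 438, 11]) cylinder(h = 81, r = 36);
translate([472, 438, 92]) cylinder(h = 11, r = 118);


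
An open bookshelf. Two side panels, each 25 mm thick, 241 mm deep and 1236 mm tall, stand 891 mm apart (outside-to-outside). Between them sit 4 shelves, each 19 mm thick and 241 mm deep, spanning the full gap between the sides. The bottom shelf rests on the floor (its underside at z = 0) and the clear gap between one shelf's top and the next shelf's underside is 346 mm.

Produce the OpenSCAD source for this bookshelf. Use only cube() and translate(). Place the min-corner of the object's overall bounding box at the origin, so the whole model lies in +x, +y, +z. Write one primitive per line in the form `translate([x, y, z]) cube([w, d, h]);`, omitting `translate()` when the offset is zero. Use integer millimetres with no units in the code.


cube([25, 241, 1236]);
translate([866, 0, 0]) cube([25, 241, 1236]);
translate([25, 0, 0]) cube([841, 241, 19]);
translate([25, 0, 365]) cube([841, 241, 19]);
translate([25, 0, 730]) cube([841, 241, 19]);
translate([25, 0, 1095]) cube([841, 241, 19]);


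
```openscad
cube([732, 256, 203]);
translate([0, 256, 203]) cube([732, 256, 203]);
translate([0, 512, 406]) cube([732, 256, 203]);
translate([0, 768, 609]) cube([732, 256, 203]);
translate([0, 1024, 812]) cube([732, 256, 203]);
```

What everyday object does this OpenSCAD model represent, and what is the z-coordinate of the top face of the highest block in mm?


A staircase. The total rise is 1015 mm.

5 identical blocks, each offset up and back from the previous — a staircase. Each step is 203 mm tall and there are 5 of them, so the total rise is 5 × 203 = 1015 mm.


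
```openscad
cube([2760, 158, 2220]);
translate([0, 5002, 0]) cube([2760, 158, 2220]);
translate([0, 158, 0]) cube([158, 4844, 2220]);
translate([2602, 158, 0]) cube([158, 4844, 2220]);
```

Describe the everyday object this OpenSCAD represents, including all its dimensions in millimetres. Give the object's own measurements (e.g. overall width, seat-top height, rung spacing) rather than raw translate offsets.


The wall frame of a small rectangular building: four walls, each 2220 mm tall and 158 mm thick, enclosing a footprint 2760 mm (x) by 5160 mm (y) outside-to-outside, with no floor or roof. The front and back walls (the −y and +y sides) span the full width; the two side walls fit between them.


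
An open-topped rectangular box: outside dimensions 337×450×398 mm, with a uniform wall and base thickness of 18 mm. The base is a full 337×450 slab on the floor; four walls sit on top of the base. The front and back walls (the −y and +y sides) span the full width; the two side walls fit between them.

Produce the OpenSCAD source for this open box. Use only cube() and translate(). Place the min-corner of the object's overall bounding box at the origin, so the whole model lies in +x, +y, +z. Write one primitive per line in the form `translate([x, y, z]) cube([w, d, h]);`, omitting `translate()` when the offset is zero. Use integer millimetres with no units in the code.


cube([337, 450, 18]);
translate([0, 0, 18]) cube([337, 18, 380]);
translate([0, 432, 18]) cube([337, 18, 380]);
translate([0, 18, 18]) cube([18, 414, 380]);
translate([319, 18, 18]) cube([18, 414, 380]);


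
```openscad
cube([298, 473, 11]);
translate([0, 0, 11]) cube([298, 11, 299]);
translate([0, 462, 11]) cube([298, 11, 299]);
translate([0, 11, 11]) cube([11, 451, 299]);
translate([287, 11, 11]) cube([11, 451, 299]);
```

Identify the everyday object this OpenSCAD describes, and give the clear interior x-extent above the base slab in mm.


An open box. The internal width is 276 mm.

A 298×473 base slab with four walls standing on it — an open box. The base is 298 mm wide and the walls are 11 mm thick, so the internal width is 298 − 2 × 11 = 276 mm.


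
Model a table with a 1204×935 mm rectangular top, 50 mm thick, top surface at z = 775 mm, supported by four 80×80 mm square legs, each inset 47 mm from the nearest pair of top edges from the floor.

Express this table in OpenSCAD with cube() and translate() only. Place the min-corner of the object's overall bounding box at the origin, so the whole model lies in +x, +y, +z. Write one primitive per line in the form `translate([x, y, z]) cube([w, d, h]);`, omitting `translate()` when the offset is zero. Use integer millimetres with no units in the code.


// leg_h = 775 - 50 = 725
translate([0, 0, 725]) cube([1204, 935, 50]);
translate([47, 47, 0]) cube([80, 80, 725]);
translate([1077, 47, 0]) cube([80, 80, 725]);
translate([47, 808, 0]) cube([80, 80, 725]);
translate([1077, 808, 0]) cube([80, 80, 725]);


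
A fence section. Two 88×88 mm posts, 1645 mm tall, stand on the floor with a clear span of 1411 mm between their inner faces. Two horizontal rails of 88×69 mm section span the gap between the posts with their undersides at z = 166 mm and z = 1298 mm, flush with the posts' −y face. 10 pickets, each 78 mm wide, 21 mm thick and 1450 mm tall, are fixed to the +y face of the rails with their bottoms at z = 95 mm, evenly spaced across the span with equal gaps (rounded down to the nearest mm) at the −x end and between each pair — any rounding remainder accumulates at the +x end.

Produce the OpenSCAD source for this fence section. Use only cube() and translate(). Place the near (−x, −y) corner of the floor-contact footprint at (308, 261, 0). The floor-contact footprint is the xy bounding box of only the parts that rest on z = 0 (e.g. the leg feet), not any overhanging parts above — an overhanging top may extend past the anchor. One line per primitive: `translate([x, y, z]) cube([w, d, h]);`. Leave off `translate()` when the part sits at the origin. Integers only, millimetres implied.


translate([308, 261, 0]) cube([88, 88, 1645]);
translate([1807, 261, 0]) cube([88, 88, 1645]);
translate([396, 261, 166]) cube([1411, 88, 69]);
translate([396, 261, 1298]) cube([1411, 88, 69]);
translate([453, 349, 95]) cube([78, 21, 1450]);
translate([588, 349, 95]) cube([78, 21, 1450]);
translate([723, 349, 95]) cube([78, 21, 1450]);
translate([858, 349, 95]) cube([78, 21, 1450]);
translate([993, 349, 95]) cube([78, 21, 1450]);
translate([1128, 349, 95]) cube([78, 21, 1450]);
translate([1263, 349, 95]) cube([78, 21, 1450]);
translate([1398, 349, 95]) cube([78, 21, 1450]);
translate([1533, 349, 95]) cube([78, 21, 1450]);
translate([1668, 349, 95]) cube([78, 21, 1450]);


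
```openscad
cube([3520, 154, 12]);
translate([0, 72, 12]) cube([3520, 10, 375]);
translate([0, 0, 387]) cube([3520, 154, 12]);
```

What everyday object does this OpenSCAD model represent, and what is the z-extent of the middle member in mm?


An I-beam. The web height is 375 mm.

Two wide flanges with a thin centred web — an I-beam. Overall 399 mm minus two 12 mm flanges gives a web of 399 − 2·12 = 375 mm.


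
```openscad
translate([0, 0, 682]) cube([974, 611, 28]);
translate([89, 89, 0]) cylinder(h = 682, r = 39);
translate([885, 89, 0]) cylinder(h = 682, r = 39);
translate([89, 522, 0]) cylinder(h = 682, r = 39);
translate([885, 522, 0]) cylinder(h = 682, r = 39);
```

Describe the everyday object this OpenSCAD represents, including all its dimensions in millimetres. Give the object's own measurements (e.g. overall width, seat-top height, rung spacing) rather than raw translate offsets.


A table: top 974 mm (x) × 611 mm (y), 28 mm thick, upper face at z = 710 mm, on four round legs of 78 mm diameter, each leg's bounding box inset 50 mm from the nearest pair of top edges from z = 0 to the bottom of the top.


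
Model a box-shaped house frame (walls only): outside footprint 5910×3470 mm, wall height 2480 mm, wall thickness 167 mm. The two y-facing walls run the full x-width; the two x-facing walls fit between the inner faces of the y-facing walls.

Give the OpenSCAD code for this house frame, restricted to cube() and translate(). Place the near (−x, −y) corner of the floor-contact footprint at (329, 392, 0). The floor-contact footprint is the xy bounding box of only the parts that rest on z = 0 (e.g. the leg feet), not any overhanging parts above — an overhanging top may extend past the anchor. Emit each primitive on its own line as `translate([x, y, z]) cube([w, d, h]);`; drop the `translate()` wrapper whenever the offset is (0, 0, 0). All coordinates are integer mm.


translate([329, 392, 0]) cube([5910, 167, 2480]);
translate([329, 3695, 0]) cube([5910, 167, 2480]);
translate([329, 559, 0]) cube([167, 3136, 2480]);
translate([6072, 559, 0]) cube([167, 3136, 2480]);


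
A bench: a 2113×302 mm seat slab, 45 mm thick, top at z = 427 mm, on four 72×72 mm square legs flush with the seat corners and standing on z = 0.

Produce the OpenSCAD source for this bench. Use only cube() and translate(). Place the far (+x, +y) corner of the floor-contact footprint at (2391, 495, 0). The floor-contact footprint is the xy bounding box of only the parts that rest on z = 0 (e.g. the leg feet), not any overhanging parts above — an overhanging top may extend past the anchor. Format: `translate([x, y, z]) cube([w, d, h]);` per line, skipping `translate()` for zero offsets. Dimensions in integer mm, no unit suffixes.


translate([278, 193, 382]) cube([2113, 302, 45]);
translate([278, 193, 0]) cube([72, 72, 382]);
translate([278, 423, 0]) cube([72, 72, 382]);
translate([2319, 193, 0]) cube([72, 72, 382]);
translate([2319, 423, 0]) cube([72, 72, 382]);


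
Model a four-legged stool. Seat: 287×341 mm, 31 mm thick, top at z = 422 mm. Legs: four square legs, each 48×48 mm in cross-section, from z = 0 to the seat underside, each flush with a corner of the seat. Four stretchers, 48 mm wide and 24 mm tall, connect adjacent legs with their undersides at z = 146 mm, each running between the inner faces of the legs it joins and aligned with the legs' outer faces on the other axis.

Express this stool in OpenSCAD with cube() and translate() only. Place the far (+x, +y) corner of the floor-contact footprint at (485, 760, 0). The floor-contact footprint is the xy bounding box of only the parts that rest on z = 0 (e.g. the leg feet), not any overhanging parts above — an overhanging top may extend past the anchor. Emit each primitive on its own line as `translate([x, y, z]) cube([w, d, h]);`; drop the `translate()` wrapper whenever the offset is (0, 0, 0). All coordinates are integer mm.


translate([198, 419, 391]) cube([287, 341, 31]);
translate([198, 419, 0]) cube([48, 48, 391]);
translate([437, 419, 0]) cube([48, 48, 391]);
translate([198, 712, 0]) cube([48, 48, 391]);
translate([437, 712, 0]) cube([48, 48, 391]);
translate([246, 419, 146]) cube([191, 48, 24]);
translate([246, 712, 146]) cube([191, 48, 24]);
translate([198, 467, 146]) cube([48, 245, 24]);
translate([437, 467, 146]) cube([48, 245, 24]);


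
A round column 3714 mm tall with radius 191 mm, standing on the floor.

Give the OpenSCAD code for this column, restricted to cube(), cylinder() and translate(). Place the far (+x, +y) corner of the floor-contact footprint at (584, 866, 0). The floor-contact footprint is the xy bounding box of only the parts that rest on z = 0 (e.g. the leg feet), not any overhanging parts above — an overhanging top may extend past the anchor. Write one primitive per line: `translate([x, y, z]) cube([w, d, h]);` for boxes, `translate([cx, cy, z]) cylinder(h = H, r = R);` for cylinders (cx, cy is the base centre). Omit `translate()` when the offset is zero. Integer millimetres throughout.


translate([393, 675, 0]) cylinder(h = 3714, r = 191);


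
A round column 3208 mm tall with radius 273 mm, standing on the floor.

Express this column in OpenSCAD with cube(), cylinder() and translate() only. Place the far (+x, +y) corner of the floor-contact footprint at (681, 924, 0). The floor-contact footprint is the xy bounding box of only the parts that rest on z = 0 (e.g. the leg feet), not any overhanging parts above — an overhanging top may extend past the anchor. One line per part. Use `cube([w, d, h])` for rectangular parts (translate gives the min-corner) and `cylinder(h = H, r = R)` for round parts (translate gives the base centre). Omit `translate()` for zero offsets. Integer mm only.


translate([408, 651, 0]) cylinder(h = 3208, r = 273);


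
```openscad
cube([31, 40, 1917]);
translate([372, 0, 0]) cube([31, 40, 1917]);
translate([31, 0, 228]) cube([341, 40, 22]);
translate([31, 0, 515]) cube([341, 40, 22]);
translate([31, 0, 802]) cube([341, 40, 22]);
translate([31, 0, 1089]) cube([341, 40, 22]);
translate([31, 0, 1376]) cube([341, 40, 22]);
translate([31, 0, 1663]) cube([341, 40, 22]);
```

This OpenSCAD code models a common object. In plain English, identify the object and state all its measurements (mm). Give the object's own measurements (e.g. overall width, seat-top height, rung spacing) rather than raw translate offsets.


A straight ladder. Two 31×40 mm vertical rails, 1917 mm tall, stand 403 mm apart (outside-to-outside) with their front faces coplanar on the −y side. 6 rungs, each 40 mm deep and 22 mm tall, span between the inner faces of the rails, front faces flush with the rails. The lowest rung's underside is at z = 228 mm and rungs are spaced 287 mm apart (underside to underside).


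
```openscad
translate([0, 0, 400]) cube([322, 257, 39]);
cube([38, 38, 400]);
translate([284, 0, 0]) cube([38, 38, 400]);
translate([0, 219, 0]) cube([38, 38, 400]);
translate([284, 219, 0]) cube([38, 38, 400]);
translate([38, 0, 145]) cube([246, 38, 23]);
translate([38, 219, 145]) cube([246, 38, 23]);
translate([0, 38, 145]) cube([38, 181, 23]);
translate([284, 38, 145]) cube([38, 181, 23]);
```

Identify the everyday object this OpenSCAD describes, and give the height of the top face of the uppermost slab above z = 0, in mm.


A stool. The seat height is 439 mm.

A 322×257×39 slab at z = 400 on four corner posts — a stool. The seat top is 400 + 39 = 439 mm.


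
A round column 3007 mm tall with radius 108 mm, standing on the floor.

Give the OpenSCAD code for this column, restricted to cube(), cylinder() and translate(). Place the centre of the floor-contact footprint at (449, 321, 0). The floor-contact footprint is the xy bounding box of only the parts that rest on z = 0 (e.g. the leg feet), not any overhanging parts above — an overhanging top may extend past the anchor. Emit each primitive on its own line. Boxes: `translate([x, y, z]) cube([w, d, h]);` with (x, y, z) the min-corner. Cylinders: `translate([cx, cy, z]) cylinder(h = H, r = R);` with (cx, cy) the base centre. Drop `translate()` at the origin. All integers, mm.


translate([449, 321, 0]) cylinder(h = 3007, r = 108);


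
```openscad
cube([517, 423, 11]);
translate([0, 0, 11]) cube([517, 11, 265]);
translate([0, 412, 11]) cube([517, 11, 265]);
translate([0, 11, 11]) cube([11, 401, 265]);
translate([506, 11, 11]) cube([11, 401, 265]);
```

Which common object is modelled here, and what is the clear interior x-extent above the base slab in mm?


An open box. The internal width is 495 mm.

A 517×423 base slab with four walls standing on it — an open box. The base is 517 mm wide and the walls are 11 mm thick, so the internal width is 517 − 2 × 11 = 495 mm.


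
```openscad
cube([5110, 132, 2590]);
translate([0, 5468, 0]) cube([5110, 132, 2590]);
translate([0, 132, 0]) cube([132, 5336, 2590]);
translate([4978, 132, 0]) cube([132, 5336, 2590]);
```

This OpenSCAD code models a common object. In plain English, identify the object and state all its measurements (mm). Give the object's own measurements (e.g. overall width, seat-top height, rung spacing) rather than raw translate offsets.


The wall frame of a small rectangular building: four walls, each 2590 mm tall and 132 mm thick, enclosing a footprint 5110 mm (x) by 5600 mm (y) outside-to-outside, with no floor or roof. The front and back walls (the −y and +y sides) span the full width; the two side walls fit between them.


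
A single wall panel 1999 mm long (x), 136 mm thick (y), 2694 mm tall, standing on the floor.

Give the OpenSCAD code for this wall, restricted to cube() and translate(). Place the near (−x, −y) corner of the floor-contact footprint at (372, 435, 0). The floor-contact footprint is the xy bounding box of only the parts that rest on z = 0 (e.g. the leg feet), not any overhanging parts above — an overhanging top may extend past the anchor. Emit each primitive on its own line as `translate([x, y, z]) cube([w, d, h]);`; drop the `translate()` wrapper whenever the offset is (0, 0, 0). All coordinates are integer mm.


translate([372, 435, 0]) cube([1999, 136, 2694]);


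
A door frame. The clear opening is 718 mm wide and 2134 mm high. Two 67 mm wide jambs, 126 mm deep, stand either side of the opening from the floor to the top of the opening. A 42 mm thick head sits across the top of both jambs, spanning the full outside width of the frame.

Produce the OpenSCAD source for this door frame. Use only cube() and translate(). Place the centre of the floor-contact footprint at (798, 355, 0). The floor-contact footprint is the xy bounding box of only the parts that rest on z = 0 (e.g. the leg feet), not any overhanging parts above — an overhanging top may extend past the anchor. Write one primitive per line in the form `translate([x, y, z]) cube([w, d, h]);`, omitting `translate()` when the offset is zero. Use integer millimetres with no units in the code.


translate([372, 292, 0]) cube([67, 126, 2134]);
translate([1157, 292, 0]) cube([67, 126, 2134]);
translate([372, 292, 2134]) cube([852, 126, 42]);


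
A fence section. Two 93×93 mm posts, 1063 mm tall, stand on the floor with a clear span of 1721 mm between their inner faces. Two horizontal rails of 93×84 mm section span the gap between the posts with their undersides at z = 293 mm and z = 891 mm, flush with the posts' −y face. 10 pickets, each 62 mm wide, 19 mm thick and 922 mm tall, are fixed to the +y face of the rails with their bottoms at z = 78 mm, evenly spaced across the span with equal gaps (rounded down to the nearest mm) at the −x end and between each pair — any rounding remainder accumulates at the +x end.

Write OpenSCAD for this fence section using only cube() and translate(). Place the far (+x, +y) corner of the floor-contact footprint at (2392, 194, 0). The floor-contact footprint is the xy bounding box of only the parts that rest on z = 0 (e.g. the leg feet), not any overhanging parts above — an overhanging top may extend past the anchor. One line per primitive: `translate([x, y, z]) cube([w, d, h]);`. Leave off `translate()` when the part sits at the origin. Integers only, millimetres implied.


translate([485, 101, 0]) cube([93, 93, 1063]);
translate([2299, 101, 0]) cube([93, 93, 1063]);
translate([578, 101, 293]) cube([1721, 93, 84]);
translate([578, 101, 891]) cube([1721, 93, 84]);
translate([678, 194, 78]) cube([62, 19, 922]);
translate([840, 194, 78]) cube([62, 19, 922]);
translate([1002, 194, 78]) cube([62, 19, 922]);
translate([1164, 194, 78]) cube([62, 19, 922]);
translate([1326, 194, 78]) cube([62, 19, 922]);
translate([1488, 194, 78]) cube([62, 19, 922]);
translate([1650, 194, 78]) cube([62, 19, 922]);
translate([1812, 194, 78]) cube([62, 19, 922]);
translate([1974, 194, 78]) cube([62, 19, 922]);
translate([2136, 194, 78]) cube([62, 19, 922]);


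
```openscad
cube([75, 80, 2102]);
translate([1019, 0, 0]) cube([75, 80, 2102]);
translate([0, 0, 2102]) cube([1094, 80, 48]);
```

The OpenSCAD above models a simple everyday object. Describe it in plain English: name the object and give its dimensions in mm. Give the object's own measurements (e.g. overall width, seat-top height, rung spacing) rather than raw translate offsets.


A door frame. The clear opening is 944 mm wide and 2102 mm high. Two 75 mm wide jambs, 80 mm deep, stand either side of the opening from the floor to the top of the opening. A 48 mm thick head sits across the top of both jambs, spanning the full outside width of the frame.


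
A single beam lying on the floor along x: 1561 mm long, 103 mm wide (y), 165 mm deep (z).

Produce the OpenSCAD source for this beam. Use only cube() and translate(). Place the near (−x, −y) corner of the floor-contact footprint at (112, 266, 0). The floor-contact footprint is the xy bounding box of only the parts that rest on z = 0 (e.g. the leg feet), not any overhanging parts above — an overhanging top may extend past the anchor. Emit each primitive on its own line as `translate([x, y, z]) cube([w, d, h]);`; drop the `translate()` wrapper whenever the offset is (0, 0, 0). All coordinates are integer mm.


translate([112, 266, 0]) cube([1561, 103, 165]);


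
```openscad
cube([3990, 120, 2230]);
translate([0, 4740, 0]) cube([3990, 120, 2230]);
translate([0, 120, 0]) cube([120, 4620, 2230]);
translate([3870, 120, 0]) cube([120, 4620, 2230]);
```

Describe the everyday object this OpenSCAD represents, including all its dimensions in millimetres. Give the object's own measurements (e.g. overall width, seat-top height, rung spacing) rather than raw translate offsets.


The wall frame of a small rectangular building: four walls, each 2230 mm tall and 120 mm thick, enclosing a footprint 3990 mm (x) by 4860 mm (y) outside-to-outside, with no floor or roof. The front and back walls (the −y and +y sides) span the full width; the two side walls fit between them.


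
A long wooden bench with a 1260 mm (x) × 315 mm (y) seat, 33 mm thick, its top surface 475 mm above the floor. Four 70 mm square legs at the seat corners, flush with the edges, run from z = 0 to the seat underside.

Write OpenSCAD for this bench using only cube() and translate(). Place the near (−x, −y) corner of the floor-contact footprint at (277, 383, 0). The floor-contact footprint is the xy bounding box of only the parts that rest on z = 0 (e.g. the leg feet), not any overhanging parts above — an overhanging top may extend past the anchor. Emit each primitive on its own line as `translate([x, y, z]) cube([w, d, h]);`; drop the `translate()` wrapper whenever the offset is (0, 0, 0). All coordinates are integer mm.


// leg_h = 475 − 33 = 442
translate([277, 383, 442]) cube([1260, 315, 33]);
translate([277, 383, 0]) cube([70, 70, 442]);
translate([277, 628, 0]) cube([70, 70, 442]);
translate([1467, 383, 0]) cube([70, 70, 442]);
translate([1467, 628, 0]) cube([70, 70, 442]);


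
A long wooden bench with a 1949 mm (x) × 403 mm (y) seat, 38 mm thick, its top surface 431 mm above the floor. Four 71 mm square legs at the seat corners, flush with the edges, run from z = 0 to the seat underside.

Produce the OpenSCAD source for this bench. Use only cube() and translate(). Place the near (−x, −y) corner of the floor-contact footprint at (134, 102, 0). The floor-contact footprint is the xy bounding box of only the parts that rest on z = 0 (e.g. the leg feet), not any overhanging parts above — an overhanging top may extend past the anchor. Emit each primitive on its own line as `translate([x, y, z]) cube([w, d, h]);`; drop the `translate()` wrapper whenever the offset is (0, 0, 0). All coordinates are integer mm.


translate([134, 102, 393]) cube([1949, 403, 38]);
translate([134, 102, 0]) cube([71, 71, 393]);
translate([134, 434, 0]) cube([71, 71, 393]);
translate([2012, 102, 0]) cube([71, 71, 393]);
translate([2012, 434, 0]) cube([71, 71, 393]);


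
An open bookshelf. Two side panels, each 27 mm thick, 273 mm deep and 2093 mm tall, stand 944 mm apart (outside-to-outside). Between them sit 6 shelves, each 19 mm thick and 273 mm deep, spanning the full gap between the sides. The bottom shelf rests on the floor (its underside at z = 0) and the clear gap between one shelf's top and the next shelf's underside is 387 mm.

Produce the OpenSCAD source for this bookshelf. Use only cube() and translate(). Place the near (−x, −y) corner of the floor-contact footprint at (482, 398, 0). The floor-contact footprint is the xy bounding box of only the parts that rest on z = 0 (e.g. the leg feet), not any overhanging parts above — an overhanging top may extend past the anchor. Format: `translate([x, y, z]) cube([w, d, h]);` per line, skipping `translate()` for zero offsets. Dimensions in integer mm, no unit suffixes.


translate([482, 398, 0]) cube([27, 273, 2093]);
translate([1399, 398, 0]) cube([27, 273, 2093]);
translate([509, 398, 0]) cube([890, 273, 19]);
translate([509, 398, 406]) cube([890, 273, 19]);
translate([509, 398, 812]) cube([890, 273, 19]);
translate([509, 398, 1218]) cube([890, 273, 19]);
translate([509, 398, 1624]) cube([890, 273, 19]);
translate([509, 398, 2030]) cube([890, 273, 19]);


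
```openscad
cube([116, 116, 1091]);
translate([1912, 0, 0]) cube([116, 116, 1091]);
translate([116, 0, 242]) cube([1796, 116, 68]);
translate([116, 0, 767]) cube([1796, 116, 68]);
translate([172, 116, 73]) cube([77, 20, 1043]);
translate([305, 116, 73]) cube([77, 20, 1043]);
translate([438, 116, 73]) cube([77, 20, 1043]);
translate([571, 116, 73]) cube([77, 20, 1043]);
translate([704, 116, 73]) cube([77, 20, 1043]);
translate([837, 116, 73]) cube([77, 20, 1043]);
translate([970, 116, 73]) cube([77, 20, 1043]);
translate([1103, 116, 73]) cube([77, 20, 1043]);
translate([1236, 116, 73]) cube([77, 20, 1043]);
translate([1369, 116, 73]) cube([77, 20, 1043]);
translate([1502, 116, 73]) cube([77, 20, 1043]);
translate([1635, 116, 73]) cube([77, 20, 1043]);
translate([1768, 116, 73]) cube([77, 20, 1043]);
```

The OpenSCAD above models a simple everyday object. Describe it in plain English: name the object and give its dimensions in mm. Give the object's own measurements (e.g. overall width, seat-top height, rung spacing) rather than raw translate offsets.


A fence section. Two 116×116 mm posts, 1091 mm tall, stand on the floor with a clear span of 1796 mm between their inner faces. Two horizontal rails of 116×68 mm section span the gap between the posts with their undersides at z = 242 mm and z = 767 mm, flush with the posts' −y face. 13 pickets, each 77 mm wide, 20 mm thick and 1043 mm tall, are fixed to the +y face of the rails with their bottoms at z = 73 mm, spaced across the span with a 56 mm gap after the −x post and between neighbouring pickets, with 67 mm left before the +x post.


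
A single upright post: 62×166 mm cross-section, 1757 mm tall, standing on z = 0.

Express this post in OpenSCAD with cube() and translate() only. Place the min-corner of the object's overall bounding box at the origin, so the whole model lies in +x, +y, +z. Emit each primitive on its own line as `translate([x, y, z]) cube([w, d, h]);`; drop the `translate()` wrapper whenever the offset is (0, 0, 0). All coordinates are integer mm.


cube([62, 166, 1757]);


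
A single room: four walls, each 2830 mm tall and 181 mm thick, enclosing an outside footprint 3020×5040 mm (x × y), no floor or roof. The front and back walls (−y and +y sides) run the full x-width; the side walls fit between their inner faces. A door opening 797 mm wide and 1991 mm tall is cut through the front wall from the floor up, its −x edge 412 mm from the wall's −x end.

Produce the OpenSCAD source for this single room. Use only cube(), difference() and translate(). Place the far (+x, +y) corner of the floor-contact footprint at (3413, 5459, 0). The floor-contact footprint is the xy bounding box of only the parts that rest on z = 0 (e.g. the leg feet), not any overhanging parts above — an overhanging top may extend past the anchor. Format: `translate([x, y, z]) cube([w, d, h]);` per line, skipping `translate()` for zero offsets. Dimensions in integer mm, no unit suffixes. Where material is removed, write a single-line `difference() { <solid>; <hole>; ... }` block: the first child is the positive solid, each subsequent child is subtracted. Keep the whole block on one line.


difference() { translate([393, 419, 0]) cube([3020, 181, 2830]); translate([805, 419, 0]) cube([797, 181, 1991]); }
translate([393, 5278, 0]) cube([3020, 181, 2830]);
translate([393, 600, 0]) cube([181, 4678, 2830]);
translate([3232, 600, 0]) cube([181, 4678, 2830]);


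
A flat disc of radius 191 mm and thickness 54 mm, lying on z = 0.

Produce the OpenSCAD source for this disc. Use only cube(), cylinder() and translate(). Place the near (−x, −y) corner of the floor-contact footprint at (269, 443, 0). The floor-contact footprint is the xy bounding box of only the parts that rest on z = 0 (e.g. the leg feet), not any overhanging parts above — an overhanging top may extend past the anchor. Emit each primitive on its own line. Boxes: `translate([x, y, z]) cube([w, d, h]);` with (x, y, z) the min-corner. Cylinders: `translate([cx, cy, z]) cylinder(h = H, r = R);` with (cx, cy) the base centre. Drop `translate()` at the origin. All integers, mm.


translate([460, 634, 0]) cylinder(h = 54, r = 191);


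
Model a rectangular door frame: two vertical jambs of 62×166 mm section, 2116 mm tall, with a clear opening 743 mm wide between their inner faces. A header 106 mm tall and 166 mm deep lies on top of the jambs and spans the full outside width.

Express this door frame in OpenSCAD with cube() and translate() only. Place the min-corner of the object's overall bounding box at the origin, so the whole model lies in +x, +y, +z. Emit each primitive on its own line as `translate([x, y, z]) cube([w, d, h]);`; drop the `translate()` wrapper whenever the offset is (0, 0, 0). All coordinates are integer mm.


cube([62, 166, 2116]);
translate([805, 0, 0]) cube([62, 166, 2116]);
translate([0, 0, 2116]) cube([867, 166, 106]);


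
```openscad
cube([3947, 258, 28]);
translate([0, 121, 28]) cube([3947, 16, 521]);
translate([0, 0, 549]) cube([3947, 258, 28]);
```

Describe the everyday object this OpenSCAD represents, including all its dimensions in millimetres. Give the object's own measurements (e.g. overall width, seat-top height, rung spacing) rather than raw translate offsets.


An I-beam lying along x, 3947 mm long. Overall section height 577 mm. Two flanges 258 mm wide (y) and 28 mm thick, one on the floor and one at the top; a web 16 mm thick runs between them, centred on the flange width.


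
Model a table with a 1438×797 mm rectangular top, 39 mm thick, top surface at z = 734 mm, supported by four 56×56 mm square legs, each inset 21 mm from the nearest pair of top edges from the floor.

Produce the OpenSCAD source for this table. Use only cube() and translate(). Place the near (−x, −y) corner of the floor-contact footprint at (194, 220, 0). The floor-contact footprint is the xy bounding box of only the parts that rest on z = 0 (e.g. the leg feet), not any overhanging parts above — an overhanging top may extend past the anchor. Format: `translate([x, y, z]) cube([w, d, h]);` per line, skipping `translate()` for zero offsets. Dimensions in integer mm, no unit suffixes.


translate([173, 199, 695]) cube([1438, 797, 39]);
translate([194, 220, 0]) cube([56, 56, 695]);
translate([1534, 220, 0]) cube([56, 56, 695]);
translate([194, 919, 0]) cube([56, 56, 695]);
translate([1534, 919, 0]) cube([56, 56, 695]);


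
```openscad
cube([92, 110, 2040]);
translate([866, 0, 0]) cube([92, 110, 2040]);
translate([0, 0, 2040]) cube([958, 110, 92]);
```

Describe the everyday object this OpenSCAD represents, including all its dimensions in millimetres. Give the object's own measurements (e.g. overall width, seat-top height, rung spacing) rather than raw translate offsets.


A door frame. The clear opening is 774 mm wide and 2040 mm high. Two 92 mm wide jambs, 110 mm deep, stand either side of the opening from the floor to the top of the opening. A 92 mm thick head sits across the top of both jambs, spanning the full outside width of the frame.


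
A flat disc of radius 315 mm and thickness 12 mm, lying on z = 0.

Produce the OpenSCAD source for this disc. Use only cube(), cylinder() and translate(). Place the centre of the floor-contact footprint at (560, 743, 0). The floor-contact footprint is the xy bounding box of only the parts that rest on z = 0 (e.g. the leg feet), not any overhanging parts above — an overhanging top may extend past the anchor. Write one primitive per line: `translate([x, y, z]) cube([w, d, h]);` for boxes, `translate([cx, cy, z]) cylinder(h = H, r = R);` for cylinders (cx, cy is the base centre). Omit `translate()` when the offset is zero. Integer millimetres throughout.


translate([560, 743, 0]) cylinder(h = 12, r = 315);


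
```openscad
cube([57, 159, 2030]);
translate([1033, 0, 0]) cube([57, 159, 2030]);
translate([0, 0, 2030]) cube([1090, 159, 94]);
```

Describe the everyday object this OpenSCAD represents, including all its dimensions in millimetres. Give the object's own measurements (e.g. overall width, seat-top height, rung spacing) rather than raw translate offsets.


A door frame. The clear opening is 976 mm wide and 2030 mm high. Two 57 mm wide jambs, 159 mm deep, stand either side of the opening from the floor to the top of the opening. A 94 mm thick head sits across the top of both jambs, spanning the full outside width of the frame.


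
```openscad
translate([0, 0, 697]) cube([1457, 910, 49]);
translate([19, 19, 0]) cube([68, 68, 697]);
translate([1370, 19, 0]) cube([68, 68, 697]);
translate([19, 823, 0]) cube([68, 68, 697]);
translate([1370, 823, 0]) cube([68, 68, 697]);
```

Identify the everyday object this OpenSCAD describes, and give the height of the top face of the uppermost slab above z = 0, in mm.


A table. The table height is 746 mm.

A 1457×910×49 slab sits at z = 697 on four 68 mm square posts — a table. The top surface is at 697 + 49 = 746 mm.


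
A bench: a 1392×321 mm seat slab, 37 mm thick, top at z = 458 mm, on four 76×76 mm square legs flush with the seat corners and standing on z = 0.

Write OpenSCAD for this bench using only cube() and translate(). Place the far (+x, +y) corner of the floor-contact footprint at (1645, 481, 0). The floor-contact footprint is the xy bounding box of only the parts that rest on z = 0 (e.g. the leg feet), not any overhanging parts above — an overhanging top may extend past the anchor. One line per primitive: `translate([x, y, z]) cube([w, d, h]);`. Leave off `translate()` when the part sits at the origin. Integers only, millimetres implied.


translate([253, 160, 421]) cube([1392, 321, 37]);
translate([253, 160, 0]) cube([76, 76, 421]);
translate([253, 405, 0]) cube([76, 76, 421]);
translate([1569, 160, 0]) cube([76, 76, 421]);
translate([1569, 405, 0]) cube([76, 76, 421]);


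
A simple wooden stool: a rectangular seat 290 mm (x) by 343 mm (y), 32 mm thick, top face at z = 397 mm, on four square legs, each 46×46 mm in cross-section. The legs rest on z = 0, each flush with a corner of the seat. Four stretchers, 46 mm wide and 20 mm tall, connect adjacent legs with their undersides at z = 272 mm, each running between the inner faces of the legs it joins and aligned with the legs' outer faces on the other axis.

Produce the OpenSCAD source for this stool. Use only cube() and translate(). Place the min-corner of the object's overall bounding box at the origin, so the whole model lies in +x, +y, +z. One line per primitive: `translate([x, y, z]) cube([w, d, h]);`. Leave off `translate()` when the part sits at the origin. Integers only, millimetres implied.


translate([0, 0, 365]) cube([290, 343, 32]);
cube([46, 46, 365]);
translate([244, 0, 0]) cube([46, 46, 365]);
translate([0, 297, 0]) cube([46, 46, 365]);
translate([244, 297, 0]) cube([46, 46, 365]);
translate([46, 0, 272]) cube([198, 46, 20]);
translate([46, 297, 272]) cube([198, 46, 20]);
translate([0, 46, 272]) cube([46, 251, 20]);
translate([244, 46, 272]) cube([46, 251, 20]);


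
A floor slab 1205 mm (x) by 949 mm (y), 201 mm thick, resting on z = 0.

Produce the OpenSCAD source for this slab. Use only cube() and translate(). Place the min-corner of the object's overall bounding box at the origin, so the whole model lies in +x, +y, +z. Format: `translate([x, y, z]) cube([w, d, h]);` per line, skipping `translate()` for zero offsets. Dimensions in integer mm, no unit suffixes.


cube([1205, 949, 201]);


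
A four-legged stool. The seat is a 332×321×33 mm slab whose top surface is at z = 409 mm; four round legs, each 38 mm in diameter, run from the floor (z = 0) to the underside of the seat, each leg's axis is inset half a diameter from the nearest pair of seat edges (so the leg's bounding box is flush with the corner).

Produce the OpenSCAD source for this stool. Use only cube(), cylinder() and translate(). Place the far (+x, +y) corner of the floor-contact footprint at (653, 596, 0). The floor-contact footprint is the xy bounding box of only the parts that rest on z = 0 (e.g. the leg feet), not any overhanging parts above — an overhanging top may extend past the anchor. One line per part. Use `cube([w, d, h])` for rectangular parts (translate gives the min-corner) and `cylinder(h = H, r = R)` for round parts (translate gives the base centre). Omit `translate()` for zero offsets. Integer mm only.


// leg_h = 409 - 33 = 376
translate([321, 275, 376]) cube([332, 321, 33]);
translate([340, 294, 0]) cylinder(h = 376, r = 19);
translate([634, 294, 0]) cylinder(h = 376, r = 19);
translate([340, 577, 0]) cylinder(h = 376, r = 19);
translate([634, 577, 0]) cylinder(h = 376, r = 19);


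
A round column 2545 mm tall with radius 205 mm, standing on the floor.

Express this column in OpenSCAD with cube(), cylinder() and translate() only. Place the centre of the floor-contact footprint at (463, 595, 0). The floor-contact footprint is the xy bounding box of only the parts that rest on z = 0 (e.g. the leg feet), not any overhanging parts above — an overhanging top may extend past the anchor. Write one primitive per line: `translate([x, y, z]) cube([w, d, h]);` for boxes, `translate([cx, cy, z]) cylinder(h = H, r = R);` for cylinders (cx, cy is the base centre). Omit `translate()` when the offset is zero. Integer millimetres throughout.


translate([463, 595, 0]) cylinder(h = 2545, r = 205);


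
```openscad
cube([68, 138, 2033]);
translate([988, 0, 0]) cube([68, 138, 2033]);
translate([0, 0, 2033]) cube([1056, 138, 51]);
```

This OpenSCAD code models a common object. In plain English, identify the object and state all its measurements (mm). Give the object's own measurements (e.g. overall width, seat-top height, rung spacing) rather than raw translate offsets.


A door frame. The clear opening is 920 mm wide and 2033 mm high. Two 68 mm wide jambs, 138 mm deep, stand either side of the opening from the floor to the top of the opening. A 51 mm thick head sits across the top of both jambs, spanning the full outside width of the frame.


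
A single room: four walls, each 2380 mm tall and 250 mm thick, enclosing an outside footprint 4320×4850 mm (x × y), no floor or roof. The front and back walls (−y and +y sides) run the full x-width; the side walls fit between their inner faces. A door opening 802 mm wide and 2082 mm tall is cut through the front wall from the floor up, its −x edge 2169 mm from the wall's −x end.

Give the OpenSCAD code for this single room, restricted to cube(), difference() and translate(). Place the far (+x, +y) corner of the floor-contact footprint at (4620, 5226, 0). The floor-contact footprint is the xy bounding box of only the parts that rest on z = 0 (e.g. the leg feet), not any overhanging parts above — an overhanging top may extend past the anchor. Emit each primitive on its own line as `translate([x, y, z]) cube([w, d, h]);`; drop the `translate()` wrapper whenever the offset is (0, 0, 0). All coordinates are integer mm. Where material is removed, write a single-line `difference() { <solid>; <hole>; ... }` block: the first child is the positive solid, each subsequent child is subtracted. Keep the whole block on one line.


difference() { translate([300, 376, 0]) cube([4320, 250, 2380]); translate([2469, 376, 0]) cube([802, 250, 2082]); }
translate([300, 4976, 0]) cube([4320, 250, 2380]);
translate([300, 626, 0]) cube([250, 4350, 2380]);
translate([4370, 626, 0]) cube([250, 4350, 2380]);
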